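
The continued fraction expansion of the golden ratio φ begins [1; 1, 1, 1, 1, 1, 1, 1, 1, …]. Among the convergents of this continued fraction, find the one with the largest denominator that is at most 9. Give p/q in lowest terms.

a_0 = 1: 1/1  (≤ bound)
a_1 = 1: 2/1  (≤ bound)
a_2 = 1: 3/2  (≤ bound)
a_3 = 1: 5/3  (≤ bound)
a_4 = 1: 8/5  (≤ bound)
a_5 = 1: 13/8  (≤ bound)
a_6 = 1: 21/13  (> 9, stop)

13/8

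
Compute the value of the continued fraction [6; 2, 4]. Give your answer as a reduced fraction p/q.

a_0 = 6: 6/1
a_1 = 2: 13/2
a_2 = 4: 58/9

58/9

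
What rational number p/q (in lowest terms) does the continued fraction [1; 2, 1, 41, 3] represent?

Start with 3.
41 + 1/(3/1) = 41 + 1/3 = 124/3
1 + 1/(124/3) = 1 + 3/124 = 127/124
2 + 1/(127/124) = 2 + 124/127 = 378/127
1 + 1/(378/127) = 1 + 127/378 = 505/378

505/378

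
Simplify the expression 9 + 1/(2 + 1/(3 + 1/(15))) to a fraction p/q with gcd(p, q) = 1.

1009/107

Use the convergent recurrence hₖ = aₖ·hₖ₋₁ + hₖ₋₂ (and likewise for the denominators kₖ):
a_0 = 9: 9/1
a_1 = 2: 19/2
a_2 = 3: 66/7
a_3 = 15: 1009/107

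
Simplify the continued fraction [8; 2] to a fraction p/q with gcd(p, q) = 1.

17/2

a_0 = 8: 8/1
a_1 = 2: 17/2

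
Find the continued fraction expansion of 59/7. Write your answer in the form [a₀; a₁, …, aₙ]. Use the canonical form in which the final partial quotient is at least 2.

Repeatedly divide and take the remainder:
59 ÷ 7 → quotient 8, remainder 3
7 ÷ 3 → quotient 2, remainder 1
3 ÷ 1 → quotient 3, remainder 0

[8; 2, 3]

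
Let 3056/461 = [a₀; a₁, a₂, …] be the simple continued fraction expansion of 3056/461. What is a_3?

1

Run the Euclidean algorithm, recording each quotient:
3056 = 6·461 + 290, so a_0 = 6
461 = 1·290 + 171, so a_1 = 1
290 = 1·171 + 119, so a_2 = 1
171 = 1·119 + 52, so a_3 = 1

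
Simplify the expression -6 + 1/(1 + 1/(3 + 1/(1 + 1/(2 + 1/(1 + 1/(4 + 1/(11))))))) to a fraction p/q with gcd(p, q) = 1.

-5258/1009

Start with 11.
4 + 1/(11/1) = 4 + 1/11 = 45/11
1 + 1/(45/11) = 1 + 11/45 = 56/45
2 + 1/(56/45) = 2 + 45/56 = 157/56
1 + 1/(157/56) = 1 + 56/157 = 213/157
3 + 1/(213/157) = 3 + 157/213 = 796/213
1 + 1/(796/213) = 1 + 213/796 = 1009/796
-6 + 1/(1009/796) = -6 + 796/1009 = -5258/1009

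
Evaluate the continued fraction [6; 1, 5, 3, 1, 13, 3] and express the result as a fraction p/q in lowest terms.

7230/1057

a_0 = 6: 6/1
a_1 = 1: 7/1
a_2 = 5: 41/6
a_3 = 3: 130/19
a_4 = 1: 171/25
a_5 = 13: 2353/344
a_6 = 3: 7230/1057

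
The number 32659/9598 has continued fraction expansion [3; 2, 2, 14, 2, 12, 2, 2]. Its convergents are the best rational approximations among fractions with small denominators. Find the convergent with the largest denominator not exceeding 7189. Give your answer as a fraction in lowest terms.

13165/3869

a_0 = 3: 3/1  (≤ bound)
a_1 = 2: 7/2  (≤ bound)
a_2 = 2: 17/5  (≤ bound)
a_3 = 14: 245/72  (≤ bound)
a_4 = 2: 507/149  (≤ bound)
a_5 = 12: 6329/1860  (≤ bound)
a_6 = 2: 13165/3869  (≤ bound)
a_7 = 2: 32659/9598  (> 7189, stop)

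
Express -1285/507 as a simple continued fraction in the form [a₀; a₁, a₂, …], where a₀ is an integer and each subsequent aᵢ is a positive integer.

[-3; 2, 6, 1, 2, 1, 8]

-1285 ÷ 507 → quotient -3, remainder 236
507 ÷ 236 → quotient 2, remainder 35
236 ÷ 35 → quotient 6, remainder 26
35 ÷ 26 → quotient 1, remainder 9
26 ÷ 9 → quotient 2, remainder 8
9 ÷ 8 → quotient 1, remainder 1
8 ÷ 1 → quotient 8, remainder 0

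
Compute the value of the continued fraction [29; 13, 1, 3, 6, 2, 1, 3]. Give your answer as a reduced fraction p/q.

Collapse the nested fraction from the inside out:
Start with 3.
1 + 1/(3/1) = 1 + 1/3 = 4/3
2 + 1/(4/3) = 2 + 3/4 = 11/4
6 + 1/(11/4) = 6 + 4/11 = 70/11
3 + 1/(70/11) = 3 + 11/70 = 221/70
1 + 1/(221/70) = 1 + 70/221 = 291/221
13 + 1/(291/221) = 13 + 221/291 = 4004/291
29 + 1/(4004/291) = 29 + 291/4004 = 116407/4004

116407/4004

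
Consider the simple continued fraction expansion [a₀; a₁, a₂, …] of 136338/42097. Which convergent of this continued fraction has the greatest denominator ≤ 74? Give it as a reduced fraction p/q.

a_0 = 3: 3/1  (≤ bound)
a_1 = 4: 13/4  (≤ bound)
a_2 = 5: 68/21  (≤ bound)
a_3 = 3: 217/67  (≤ bound)
a_4 = 1: 285/88  (> 74, stop)

217/67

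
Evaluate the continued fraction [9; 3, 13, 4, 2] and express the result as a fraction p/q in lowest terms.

a_0 = 9: 9/1
a_1 = 3: 28/3
a_2 = 13: 373/40
a_3 = 4: 1520/163
a_4 = 2: 3413/366

3413/366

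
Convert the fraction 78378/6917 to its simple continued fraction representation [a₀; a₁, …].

78378 ÷ 6917 → quotient 11, remainder 2291
6917 ÷ 2291 → quotient 3, remainder 44
2291 ÷ 44 → quotient 52, remainder 3
44 ÷ 3 → quotient 14, remainder 2
3 ÷ 2 → quotient 1, remainder 1
2 ÷ 1 → quotient 2, remainder 0

[11; 3, 52, 14, 1, 2]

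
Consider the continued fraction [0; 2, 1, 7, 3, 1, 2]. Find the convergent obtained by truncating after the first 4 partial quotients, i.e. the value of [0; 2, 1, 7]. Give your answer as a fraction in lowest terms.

8/23

Start with 7.
1 + 1/(7/1) = 1 + 1/7 = 8/7
2 + 1/(8/7) = 2 + 7/8 = 23/8
0 + 1/(23/8) = 0 + 8/23 = 8/23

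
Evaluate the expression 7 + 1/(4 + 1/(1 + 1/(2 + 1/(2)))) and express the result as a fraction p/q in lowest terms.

238/33

a_0 = 7: 7/1
a_1 = 4: 29/4
a_2 = 1: 36/5
a_3 = 2: 101/14
a_4 = 2: 238/33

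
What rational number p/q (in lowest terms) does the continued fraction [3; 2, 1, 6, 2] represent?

144/43

Use the convergent recurrence hₖ = aₖ·hₖ₋₁ + hₖ₋₂ (and likewise for the denominators kₖ):
a_0 = 3: 3/1
a_1 = 2: 7/2
a_2 = 1: 10/3
a_3 = 6: 67/20
a_4 = 2: 144/43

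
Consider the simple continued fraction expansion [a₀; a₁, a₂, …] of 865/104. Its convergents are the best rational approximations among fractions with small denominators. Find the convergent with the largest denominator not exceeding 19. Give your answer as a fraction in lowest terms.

158/19

a_0 = 8: 8/1  (≤ bound)
a_1 = 3: 25/3  (≤ bound)
a_2 = 6: 158/19  (≤ bound)
a_3 = 1: 183/22  (> 19, stop)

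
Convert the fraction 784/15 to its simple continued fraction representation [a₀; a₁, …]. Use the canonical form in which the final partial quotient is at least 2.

Repeatedly divide and take the remainder:
784 = 52·15 + 4, so a_0 = 52
15 = 3·4 + 3, so a_1 = 3
4 = 1·3 + 1, so a_2 = 1
3 = 3·1 + 0, so a_3 = 3

[52; 3, 1, 3]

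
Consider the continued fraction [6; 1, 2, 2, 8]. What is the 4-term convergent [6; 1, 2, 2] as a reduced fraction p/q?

47/7

Use the convergent recurrence hₖ = aₖ·hₖ₋₁ + hₖ₋₂ (and likewise for the denominators kₖ):
a_0 = 6: 6/1
a_1 = 1: 7/1
a_2 = 2: 20/3
a_3 = 2: 47/7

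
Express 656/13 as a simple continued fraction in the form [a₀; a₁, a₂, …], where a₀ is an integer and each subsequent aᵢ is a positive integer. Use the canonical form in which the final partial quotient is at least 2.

Repeatedly divide and take the remainder:
656 = 50·13 + 6, so a_0 = 50
13 = 2·6 + 1, so a_1 = 2
6 = 6·1 + 0, so a_2 = 6

[50; 2, 6]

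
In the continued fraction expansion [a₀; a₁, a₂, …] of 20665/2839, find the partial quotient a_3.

1

20665 = 7·2839 + 792, so a_0 = 7
2839 = 3·792 + 463, so a_1 = 3
792 = 1·463 + 329, so a_2 = 1
463 = 1·329 + 134, so a_3 = 1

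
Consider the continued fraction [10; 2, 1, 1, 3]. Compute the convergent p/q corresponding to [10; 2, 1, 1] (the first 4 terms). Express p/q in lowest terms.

52/5

Start with 1.
1 + 1/(1/1) = 1 + 1/1 = 2/1
2 + 1/(2/1) = 2 + 1/2 = 5/2
10 + 1/(5/2) = 10 + 2/5 = 52/5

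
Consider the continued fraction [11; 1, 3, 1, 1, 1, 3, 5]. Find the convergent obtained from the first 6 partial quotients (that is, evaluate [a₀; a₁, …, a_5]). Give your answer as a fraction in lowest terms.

Start with 1.
1 + 1/(1/1) = 1 + 1/1 = 2/1
1 + 1/(2/1) = 1 + 1/2 = 3/2
3 + 1/(3/2) = 3 + 2/3 = 11/3
1 + 1/(11/3) = 1 + 3/11 = 14/11
11 + 1/(14/11) = 11 + 11/14 = 165/14

165/14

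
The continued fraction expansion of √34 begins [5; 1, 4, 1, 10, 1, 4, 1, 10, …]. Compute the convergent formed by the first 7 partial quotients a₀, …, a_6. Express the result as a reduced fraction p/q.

2035/349

a_0 = 5: 5/1
a_1 = 1: 6/1
a_2 = 4: 29/5
a_3 = 1: 35/6
a_4 = 10: 379/65
a_5 = 1: 414/71
a_6 = 4: 2035/349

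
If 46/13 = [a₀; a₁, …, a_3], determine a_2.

1

46 = 3·13 + 7, so a_0 = 3
13 = 1·7 + 6, so a_1 = 1
7 = 1·6 + 1, so a_2 = 1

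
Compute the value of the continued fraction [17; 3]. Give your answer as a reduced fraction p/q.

Use the convergent recurrence hₖ = aₖ·hₖ₋₁ + hₖ₋₂ (and likewise for the denominators kₖ):
a_0 = 17: 17/1
a_1 = 3: 52/3

52/3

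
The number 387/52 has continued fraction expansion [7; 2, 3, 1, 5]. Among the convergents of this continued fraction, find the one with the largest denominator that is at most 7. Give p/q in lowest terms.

52/7

a_0 = 7: 7/1  (≤ bound)
a_1 = 2: 15/2  (≤ bound)
a_2 = 3: 52/7  (≤ bound)
a_3 = 1: 67/9  (> 7, stop)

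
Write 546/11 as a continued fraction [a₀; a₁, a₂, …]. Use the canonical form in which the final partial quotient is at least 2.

Repeatedly divide and take the remainder:
546 = 49·11 + 7, so a_0 = 49
11 = 1·7 + 4, so a_1 = 1
7 = 1·4 + 3, so a_2 = 1
4 = 1·3 + 1, so a_3 = 1
3 = 3·1 + 0, so a_4 = 3

[49; 1, 1, 1, 3]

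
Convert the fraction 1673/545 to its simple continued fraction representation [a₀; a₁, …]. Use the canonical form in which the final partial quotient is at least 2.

[3; 14, 2, 1, 12]

Run the Euclidean algorithm, recording each quotient:
⌊1673/545⌋ = 3, remainder 38
⌊545/38⌋ = 14, remainder 13
⌊38/13⌋ = 2, remainder 12
⌊13/12⌋ = 1, remainder 1
⌊12/1⌋ = 12, remainder 0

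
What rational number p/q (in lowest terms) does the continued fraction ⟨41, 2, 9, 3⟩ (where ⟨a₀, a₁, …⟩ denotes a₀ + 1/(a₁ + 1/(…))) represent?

2447/59

Build up convergents one term at a time:
a_0 = 41: 41/1
a_1 = 2: 83/2
a_2 = 9: 788/19
a_3 = 3: 2447/59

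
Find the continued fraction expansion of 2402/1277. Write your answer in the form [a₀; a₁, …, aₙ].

[1; 1, 7, 2, 2, 30]

2402 = 1·1277 + 1125, so a_0 = 1
1277 = 1·1125 + 152, so a_1 = 1
1125 = 7·152 + 61, so a_2 = 7
152 = 2·61 + 30, so a_3 = 2
61 = 2·30 + 1, so a_4 = 2
30 = 30·1 + 0, so a_5 = 30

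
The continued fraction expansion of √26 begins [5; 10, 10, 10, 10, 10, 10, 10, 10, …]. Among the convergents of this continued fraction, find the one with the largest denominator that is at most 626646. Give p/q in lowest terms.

a_0 = 5: 5/1  (≤ bound)
a_1 = 10: 51/10  (≤ bound)
a_2 = 10: 515/101  (≤ bound)
a_3 = 10: 5201/1020  (≤ bound)
a_4 = 10: 52525/10301  (≤ bound)
a_5 = 10: 530451/104030  (≤ bound)
a_6 = 10: 5357035/1050601  (> 626646, stop)

530451/104030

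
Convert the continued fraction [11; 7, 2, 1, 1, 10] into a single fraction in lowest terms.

Start with 10.
1 + 1/(10/1) = 1 + 1/10 = 11/10
1 + 1/(11/10) = 1 + 10/11 = 21/11
2 + 1/(21/11) = 2 + 11/21 = 53/21
7 + 1/(53/21) = 7 + 21/53 = 392/53
11 + 1/(392/53) = 11 + 53/392 = 4365/392

4365/392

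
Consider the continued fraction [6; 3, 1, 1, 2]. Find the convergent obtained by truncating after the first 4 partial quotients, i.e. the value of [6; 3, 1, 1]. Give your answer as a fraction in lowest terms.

44/7

Work from the innermost term outward:
Start with 1.
1 + 1/(1/1) = 1 + 1/1 = 2/1
3 + 1/(2/1) = 3 + 1/2 = 7/2
6 + 1/(7/2) = 6 + 2/7 = 44/7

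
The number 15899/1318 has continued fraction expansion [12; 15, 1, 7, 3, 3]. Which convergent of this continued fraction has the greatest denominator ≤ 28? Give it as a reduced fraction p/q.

193/16

a_0 = 12: 12/1  (≤ bound)
a_1 = 15: 181/15  (≤ bound)
a_2 = 1: 193/16  (≤ bound)
a_3 = 7: 1532/127  (> 28, stop)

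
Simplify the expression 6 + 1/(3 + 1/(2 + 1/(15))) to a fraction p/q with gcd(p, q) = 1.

679/108

Build up convergents one term at a time:
a_0 = 6: 6/1
a_1 = 3: 19/3
a_2 = 2: 44/7
a_3 = 15: 679/108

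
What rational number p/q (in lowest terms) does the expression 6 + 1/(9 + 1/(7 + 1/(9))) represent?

3574/585

Collapse the nested fraction from the inside out:
Start with 9.
7 + 1/(9/1) = 7 + 1/9 = 64/9
9 + 1/(64/9) = 9 + 9/64 = 585/64
6 + 1/(585/64) = 6 + 64/585 = 3574/585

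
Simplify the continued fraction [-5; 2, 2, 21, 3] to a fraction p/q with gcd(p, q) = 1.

a_0 = -5: -5/1
a_1 = 2: -9/2
a_2 = 2: -23/5
a_3 = 21: -492/107
a_4 = 3: -1499/326

-1499/326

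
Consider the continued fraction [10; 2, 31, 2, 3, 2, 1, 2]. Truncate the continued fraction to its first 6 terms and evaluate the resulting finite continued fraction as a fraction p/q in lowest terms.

10723/1022

a_0 = 10: 10/1
a_1 = 2: 21/2
a_2 = 31: 661/63
a_3 = 2: 1343/128
a_4 = 3: 4690/447
a_5 = 2: 10723/1022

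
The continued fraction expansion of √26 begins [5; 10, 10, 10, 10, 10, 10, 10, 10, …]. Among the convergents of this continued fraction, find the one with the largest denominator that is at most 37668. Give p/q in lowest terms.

52525/10301

a_0 = 5: 5/1  (≤ bound)
a_1 = 10: 51/10  (≤ bound)
a_2 = 10: 515/101  (≤ bound)
a_3 = 10: 5201/1020  (≤ bound)
a_4 = 10: 52525/10301  (≤ bound)
a_5 = 10: 530451/104030  (> 37668, stop)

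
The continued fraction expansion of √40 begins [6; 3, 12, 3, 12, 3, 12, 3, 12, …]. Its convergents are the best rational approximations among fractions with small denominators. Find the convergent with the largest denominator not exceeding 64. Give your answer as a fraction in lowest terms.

a_0 = 6: 6/1  (≤ bound)
a_1 = 3: 19/3  (≤ bound)
a_2 = 12: 234/37  (≤ bound)
a_3 = 3: 721/114  (> 64, stop)

234/37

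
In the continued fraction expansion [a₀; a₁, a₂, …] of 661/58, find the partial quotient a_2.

1

⌊661/58⌋ = 11, remainder 23
⌊58/23⌋ = 2, remainder 12
⌊23/12⌋ = 1, remainder 11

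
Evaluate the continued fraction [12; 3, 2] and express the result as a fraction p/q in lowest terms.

Build up convergents one term at a time:
a_0 = 12: 12/1
a_1 = 3: 37/3
a_2 = 2: 86/7

86/7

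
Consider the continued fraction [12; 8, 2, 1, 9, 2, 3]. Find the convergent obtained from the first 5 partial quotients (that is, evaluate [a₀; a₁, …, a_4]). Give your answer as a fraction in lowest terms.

Use the convergent recurrence hₖ = aₖ·hₖ₋₁ + hₖ₋₂ (and likewise for the denominators kₖ):
a_0 = 12: 12/1
a_1 = 8: 97/8
a_2 = 2: 206/17
a_3 = 1: 303/25
a_4 = 9: 2933/242

2933/242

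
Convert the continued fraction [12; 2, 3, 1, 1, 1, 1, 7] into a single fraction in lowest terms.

3881/312

Build up convergents one term at a time:
a_0 = 12: 12/1
a_1 = 2: 25/2
a_2 = 3: 87/7
a_3 = 1: 112/9
a_4 = 1: 199/16
a_5 = 1: 311/25
a_6 = 1: 510/41
a_7 = 7: 3881/312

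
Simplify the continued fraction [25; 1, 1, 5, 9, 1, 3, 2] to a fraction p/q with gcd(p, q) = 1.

25187/986

Start with 2.
3 + 1/(2/1) = 3 + 1/2 = 7/2
1 + 1/(7/2) = 1 + 2/7 = 9/7
9 + 1/(9/7) = 9 + 7/9 = 88/9
5 + 1/(88/9) = 5 + 9/88 = 449/88
1 + 1/(449/88) = 1 + 88/449 = 537/449
1 + 1/(537/449) = 1 + 449/537 = 986/537
25 + 1/(986/537) = 25 + 537/986 = 25187/986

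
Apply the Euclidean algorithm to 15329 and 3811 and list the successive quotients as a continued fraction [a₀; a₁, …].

Repeatedly divide and take the remainder:
15329 ÷ 3811 → quotient 4, remainder 85
3811 ÷ 85 → quotient 44, remainder 71
85 ÷ 71 → quotient 1, remainder 14
71 ÷ 14 → quotient 5, remainder 1
14 ÷ 1 → quotient 14, remainder 0

[4; 44, 1, 5, 14]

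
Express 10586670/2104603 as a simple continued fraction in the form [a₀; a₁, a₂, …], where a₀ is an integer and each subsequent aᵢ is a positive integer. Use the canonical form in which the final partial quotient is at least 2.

10586670 = 5·2104603 + 63655, so a_0 = 5
2104603 = 33·63655 + 3988, so a_1 = 33
63655 = 15·3988 + 3835, so a_2 = 15
3988 = 1·3835 + 153, so a_3 = 1
3835 = 25·153 + 10, so a_4 = 25
153 = 15·10 + 3, so a_5 = 15
10 = 3·3 + 1, so a_6 = 3
3 = 3·1 + 0, so a_7 = 3

[5; 33, 15, 1, 25, 15, 3, 3]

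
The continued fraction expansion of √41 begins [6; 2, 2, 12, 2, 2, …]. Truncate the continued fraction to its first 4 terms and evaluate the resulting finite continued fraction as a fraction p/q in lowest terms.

397/62

Start with 12.
2 + 1/(12/1) = 2 + 1/12 = 25/12
2 + 1/(25/12) = 2 + 12/25 = 62/25
6 + 1/(62/25) = 6 + 25/62 = 397/62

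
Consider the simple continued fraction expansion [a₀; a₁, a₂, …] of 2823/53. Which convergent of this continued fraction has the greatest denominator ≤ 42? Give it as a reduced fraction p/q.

1012/19

List convergents until the denominator exceeds the bound:
a_0 = 53: 53/1  (≤ bound)
a_1 = 3: 160/3  (≤ bound)
a_2 = 1: 213/4  (≤ bound)
a_3 = 3: 799/15  (≤ bound)
a_4 = 1: 1012/19  (≤ bound)
a_5 = 2: 2823/53  (> 42, stop)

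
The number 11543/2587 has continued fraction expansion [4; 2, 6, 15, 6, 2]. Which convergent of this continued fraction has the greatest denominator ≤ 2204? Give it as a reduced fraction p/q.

a_0 = 4: 4/1  (≤ bound)
a_1 = 2: 9/2  (≤ bound)
a_2 = 6: 58/13  (≤ bound)
a_3 = 15: 879/197  (≤ bound)
a_4 = 6: 5332/1195  (≤ bound)
a_5 = 2: 11543/2587  (> 2204, stop)

5332/1195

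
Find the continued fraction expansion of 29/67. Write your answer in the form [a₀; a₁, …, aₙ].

29 ÷ 67 → quotient 0, remainder 29
67 ÷ 29 → quotient 2, remainder 9
29 ÷ 9 → quotient 3, remainder 2
9 ÷ 2 → quotient 4, remainder 1
2 ÷ 1 → quotient 2, remainder 0

[0; 2, 3, 4, 2]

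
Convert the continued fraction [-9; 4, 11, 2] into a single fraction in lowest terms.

a_0 = -9: -9/1
a_1 = 4: -35/4
a_2 = 11: -394/45
a_3 = 2: -823/94

-823/94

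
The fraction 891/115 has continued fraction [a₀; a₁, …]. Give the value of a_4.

⌊891/115⌋ = 7, remainder 86
⌊115/86⌋ = 1, remainder 29
⌊86/29⌋ = 2, remainder 28
⌊29/28⌋ = 1, remainder 1
⌊28/1⌋ = 28, remainder 0

28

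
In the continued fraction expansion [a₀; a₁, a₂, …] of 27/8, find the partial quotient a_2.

⌊27/8⌋ = 3, remainder 3
⌊8/3⌋ = 2, remainder 2
⌊3/2⌋ = 1, remainder 1

1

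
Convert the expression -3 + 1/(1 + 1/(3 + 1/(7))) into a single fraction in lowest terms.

-65/29

Start with 7.
3 + 1/(7/1) = 3 + 1/7 = 22/7
1 + 1/(22/7) = 1 + 7/22 = 29/22
-3 + 1/(29/22) = -3 + 22/29 = -65/29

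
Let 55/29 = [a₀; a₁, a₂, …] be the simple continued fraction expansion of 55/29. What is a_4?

2

55 = 1·29 + 26, so a_0 = 1
29 = 1·26 + 3, so a_1 = 1
26 = 8·3 + 2, so a_2 = 8
3 = 1·2 + 1, so a_3 = 1
2 = 2·1 + 0, so a_4 = 2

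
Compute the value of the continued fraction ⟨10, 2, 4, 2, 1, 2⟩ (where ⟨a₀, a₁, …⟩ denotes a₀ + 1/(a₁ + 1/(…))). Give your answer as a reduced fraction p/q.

815/78

Work from the innermost term outward:
Start with 2.
1 + 1/(2/1) = 1 + 1/2 = 3/2
2 + 1/(3/2) = 2 + 2/3 = 8/3
4 + 1/(8/3) = 4 + 3/8 = 35/8
2 + 1/(35/8) = 2 + 8/35 = 78/35
10 + 1/(78/35) = 10 + 35/78 = 815/78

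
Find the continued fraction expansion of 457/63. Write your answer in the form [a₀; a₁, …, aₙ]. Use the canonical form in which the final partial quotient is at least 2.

⌊457/63⌋ = 7, remainder 16
⌊63/16⌋ = 3, remainder 15
⌊16/15⌋ = 1, remainder 1
⌊15/1⌋ = 15, remainder 0

[7; 3, 1, 15]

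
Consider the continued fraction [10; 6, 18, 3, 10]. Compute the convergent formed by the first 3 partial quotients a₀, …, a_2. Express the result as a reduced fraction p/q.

Start with 18.
6 + 1/(18/1) = 6 + 1/18 = 109/18
10 + 1/(109/18) = 10 + 18/109 = 1108/109

1108/109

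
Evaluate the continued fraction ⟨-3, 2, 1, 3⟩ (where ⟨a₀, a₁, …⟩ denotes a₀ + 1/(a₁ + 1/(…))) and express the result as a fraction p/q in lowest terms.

Use the convergent recurrence hₖ = aₖ·hₖ₋₁ + hₖ₋₂ (and likewise for the denominators kₖ):
a_0 = -3: -3/1
a_1 = 2: -5/2
a_2 = 1: -8/3
a_3 = 3: -29/11

-29/11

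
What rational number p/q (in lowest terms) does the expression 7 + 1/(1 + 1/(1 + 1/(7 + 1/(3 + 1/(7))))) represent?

2591/344

Use the convergent recurrence hₖ = aₖ·hₖ₋₁ + hₖ₋₂ (and likewise for the denominators kₖ):
a_0 = 7: 7/1
a_1 = 1: 8/1
a_2 = 1: 15/2
a_3 = 7: 113/15
a_4 = 3: 354/47
a_5 = 7: 2591/344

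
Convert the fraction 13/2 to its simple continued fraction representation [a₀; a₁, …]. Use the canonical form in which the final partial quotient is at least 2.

Apply division with remainder until the remainder is 0:
13 ÷ 2 → quotient 6, remainder 1
2 ÷ 1 → quotient 2, remainder 0

[6; 2]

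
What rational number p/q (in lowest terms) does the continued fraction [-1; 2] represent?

-1/2

Collapse the nested fraction from the inside out:
Start with 2.
-1 + 1/(2/1) = -1 + 1/2 = -1/2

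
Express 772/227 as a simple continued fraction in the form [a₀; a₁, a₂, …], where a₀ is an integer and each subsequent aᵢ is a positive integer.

[3; 2, 2, 45]

⌊772/227⌋ = 3, remainder 91
⌊227/91⌋ = 2, remainder 45
⌊91/45⌋ = 2, remainder 1
⌊45/1⌋ = 45, remainder 0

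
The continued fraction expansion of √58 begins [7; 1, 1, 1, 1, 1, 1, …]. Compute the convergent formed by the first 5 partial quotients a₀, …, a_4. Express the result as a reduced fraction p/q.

38/5

a_0 = 7: 7/1
a_1 = 1: 8/1
a_2 = 1: 15/2
a_3 = 1: 23/3
a_4 = 1: 38/5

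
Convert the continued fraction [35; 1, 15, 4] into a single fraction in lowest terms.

2336/65

a_0 = 35: 35/1
a_1 = 1: 36/1
a_2 = 15: 575/16
a_3 = 4: 2336/65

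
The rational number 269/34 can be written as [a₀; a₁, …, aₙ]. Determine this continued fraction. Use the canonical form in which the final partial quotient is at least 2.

[7; 1, 10, 3]

⌊269/34⌋ = 7, remainder 31
⌊34/31⌋ = 1, remainder 3
⌊31/3⌋ = 10, remainder 1
⌊3/1⌋ = 3, remainder 0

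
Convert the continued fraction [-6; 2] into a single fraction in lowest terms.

-11/2

Starting at the tail and folding back:
Start with 2.
-6 + 1/(2/1) = -6 + 1/2 = -11/2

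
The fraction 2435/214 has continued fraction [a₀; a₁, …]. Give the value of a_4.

1

2435 = 11·214 + 81, so a_0 = 11
214 = 2·81 + 52, so a_1 = 2
81 = 1·52 + 29, so a_2 = 1
52 = 1·29 + 23, so a_3 = 1
29 = 1·23 + 6, so a_4 = 1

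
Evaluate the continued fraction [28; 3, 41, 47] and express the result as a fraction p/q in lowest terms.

165196/5831

Use the convergent recurrence hₖ = aₖ·hₖ₋₁ + hₖ₋₂ (and likewise for the denominators kₖ):
a_0 = 28: 28/1
a_1 = 3: 85/3
a_2 = 41: 3513/124
a_3 = 47: 165196/5831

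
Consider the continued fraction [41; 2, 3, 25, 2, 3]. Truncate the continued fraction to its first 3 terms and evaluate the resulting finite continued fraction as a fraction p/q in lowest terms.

290/7

a_0 = 41: 41/1
a_1 = 2: 83/2
a_2 = 3: 290/7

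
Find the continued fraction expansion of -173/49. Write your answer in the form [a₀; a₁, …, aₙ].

-173 = -4·49 + 23, so a_0 = -4
49 = 2·23 + 3, so a_1 = 2
23 = 7·3 + 2, so a_2 = 7
3 = 1·2 + 1, so a_3 = 1
2 = 2·1 + 0, so a_4 = 2

[-4; 2, 7, 1, 2]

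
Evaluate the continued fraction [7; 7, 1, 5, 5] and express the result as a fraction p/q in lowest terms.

1732/243

a_0 = 7: 7/1
a_1 = 7: 50/7
a_2 = 1: 57/8
a_3 = 5: 335/47
a_4 = 5: 1732/243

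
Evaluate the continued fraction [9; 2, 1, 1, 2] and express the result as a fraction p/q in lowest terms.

122/13

Use the convergent recurrence hₖ = aₖ·hₖ₋₁ + hₖ₋₂ (and likewise for the denominators kₖ):
a_0 = 9: 9/1
a_1 = 2: 19/2
a_2 = 1: 28/3
a_3 = 1: 47/5
a_4 = 2: 122/13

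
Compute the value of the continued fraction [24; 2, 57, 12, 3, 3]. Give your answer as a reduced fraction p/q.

346981/14165

Compute successive convergents:
a_0 = 24: 24/1
a_1 = 2: 49/2
a_2 = 57: 2817/115
a_3 = 12: 33853/1382
a_4 = 3: 104376/4261
a_5 = 3: 346981/14165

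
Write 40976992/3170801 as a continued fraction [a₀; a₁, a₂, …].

Run the Euclidean algorithm, recording each quotient:
⌊40976992/3170801⌋ = 12, remainder 2927380
⌊3170801/2927380⌋ = 1, remainder 243421
⌊2927380/243421⌋ = 12, remainder 6328
⌊243421/6328⌋ = 38, remainder 2957
⌊6328/2957⌋ = 2, remainder 414
⌊2957/414⌋ = 7, remainder 59
⌊414/59⌋ = 7, remainder 1
⌊59/1⌋ = 59, remainder 0

[12; 1, 12, 38, 2, 7, 7, 59]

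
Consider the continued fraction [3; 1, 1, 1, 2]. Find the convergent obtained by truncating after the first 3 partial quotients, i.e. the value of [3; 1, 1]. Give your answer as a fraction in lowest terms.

7/2

Work from the innermost term outward:
Start with 1.
1 + 1/(1/1) = 1 + 1/1 = 2/1
3 + 1/(2/1) = 3 + 1/2 = 7/2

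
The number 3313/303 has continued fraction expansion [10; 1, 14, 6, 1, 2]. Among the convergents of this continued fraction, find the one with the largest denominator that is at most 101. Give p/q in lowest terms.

a_0 = 10: 10/1  (≤ bound)
a_1 = 1: 11/1  (≤ bound)
a_2 = 14: 164/15  (≤ bound)
a_3 = 6: 995/91  (≤ bound)
a_4 = 1: 1159/106  (> 101, stop)

995/91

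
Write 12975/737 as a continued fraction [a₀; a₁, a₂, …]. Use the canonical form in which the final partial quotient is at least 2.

⌊12975/737⌋ = 17, remainder 446
⌊737/446⌋ = 1, remainder 291
⌊446/291⌋ = 1, remainder 155
⌊291/155⌋ = 1, remainder 136
⌊155/136⌋ = 1, remainder 19
⌊136/19⌋ = 7, remainder 3
⌊19/3⌋ = 6, remainder 1
⌊3/1⌋ = 3, remainder 0

[17; 1, 1, 1, 1, 7, 6, 3]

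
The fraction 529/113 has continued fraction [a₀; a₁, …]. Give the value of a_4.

529 ÷ 113 → quotient 4, remainder 77
113 ÷ 77 → quotient 1, remainder 36
77 ÷ 36 → quotient 2, remainder 5
36 ÷ 5 → quotient 7, remainder 1
5 ÷ 1 → quotient 5, remainder 0

5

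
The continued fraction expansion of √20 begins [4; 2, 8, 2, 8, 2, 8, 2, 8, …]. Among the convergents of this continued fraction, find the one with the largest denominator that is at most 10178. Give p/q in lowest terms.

a_0 = 4: 4/1  (≤ bound)
a_1 = 2: 9/2  (≤ bound)
a_2 = 8: 76/17  (≤ bound)
a_3 = 2: 161/36  (≤ bound)
a_4 = 8: 1364/305  (≤ bound)
a_5 = 2: 2889/646  (≤ bound)
a_6 = 8: 24476/5473  (≤ bound)
a_7 = 2: 51841/11592  (> 10178, stop)

24476/5473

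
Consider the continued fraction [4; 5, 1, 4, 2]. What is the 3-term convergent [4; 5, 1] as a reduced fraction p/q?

Work from the innermost term outward:
Start with 1.
5 + 1/(1/1) = 5 + 1/1 = 6/1
4 + 1/(6/1) = 4 + 1/6 = 25/6

25/6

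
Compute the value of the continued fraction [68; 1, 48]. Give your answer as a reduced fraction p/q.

Build up convergents one term at a time:
a_0 = 68: 68/1
a_1 = 1: 69/1
a_2 = 48: 3380/49

3380/49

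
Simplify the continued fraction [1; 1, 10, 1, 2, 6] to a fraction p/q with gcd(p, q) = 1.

425/222

Start with 6.
2 + 1/(6/1) = 2 + 1/6 = 13/6
1 + 1/(13/6) = 1 + 6/13 = 19/13
10 + 1/(19/13) = 10 + 13/19 = 203/19
1 + 1/(203/19) = 1 + 19/203 = 222/203
1 + 1/(222/203) = 1 + 203/222 = 425/222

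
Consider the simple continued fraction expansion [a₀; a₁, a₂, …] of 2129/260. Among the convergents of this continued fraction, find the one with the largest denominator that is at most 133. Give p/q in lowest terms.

List convergents until the denominator exceeds the bound:
a_0 = 8: 8/1  (≤ bound)
a_1 = 5: 41/5  (≤ bound)
a_2 = 3: 131/16  (≤ bound)
a_3 = 3: 434/53  (≤ bound)
a_4 = 1: 565/69  (≤ bound)
a_5 = 3: 2129/260  (> 133, stop)

565/69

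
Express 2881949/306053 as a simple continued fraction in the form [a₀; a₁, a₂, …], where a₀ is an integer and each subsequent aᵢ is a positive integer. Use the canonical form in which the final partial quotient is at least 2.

[9; 2, 2, 2, 42, 50, 12]

Run the Euclidean algorithm, recording each quotient:
⌊2881949/306053⌋ = 9, remainder 127472
⌊306053/127472⌋ = 2, remainder 51109
⌊127472/51109⌋ = 2, remainder 25254
⌊51109/25254⌋ = 2, remainder 601
⌊25254/601⌋ = 42, remainder 12
⌊601/12⌋ = 50, remainder 1
⌊12/1⌋ = 12, remainder 0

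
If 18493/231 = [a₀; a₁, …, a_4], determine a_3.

3

18493 = 80·231 + 13, so a_0 = 80
231 = 17·13 + 10, so a_1 = 17
13 = 1·10 + 3, so a_2 = 1
10 = 3·3 + 1, so a_3 = 3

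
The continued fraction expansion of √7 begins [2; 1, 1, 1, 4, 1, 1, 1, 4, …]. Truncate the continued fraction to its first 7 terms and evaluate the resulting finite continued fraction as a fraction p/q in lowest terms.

82/31

Start with 1.
1 + 1/(1/1) = 1 + 1/1 = 2/1
4 + 1/(2/1) = 4 + 1/2 = 9/2
1 + 1/(9/2) = 1 + 2/9 = 11/9
1 + 1/(11/9) = 1 + 9/11 = 20/11
1 + 1/(20/11) = 1 + 11/20 = 31/20
2 + 1/(31/20) = 2 + 20/31 = 82/31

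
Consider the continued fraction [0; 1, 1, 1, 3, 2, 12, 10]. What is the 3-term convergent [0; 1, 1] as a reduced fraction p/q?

Collapse the nested fraction from the inside out:
Start with 1.
1 + 1/(1/1) = 1 + 1/1 = 2/1
0 + 1/(2/1) = 0 + 1/2 = 1/2

1/2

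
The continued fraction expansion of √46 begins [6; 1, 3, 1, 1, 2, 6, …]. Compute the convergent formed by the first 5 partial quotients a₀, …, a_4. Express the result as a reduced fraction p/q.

61/9

Starting at the tail and folding back:
Start with 1.
1 + 1/(1/1) = 1 + 1/1 = 2/1
3 + 1/(2/1) = 3 + 1/2 = 7/2
1 + 1/(7/2) = 1 + 2/7 = 9/7
6 + 1/(9/7) = 6 + 7/9 = 61/9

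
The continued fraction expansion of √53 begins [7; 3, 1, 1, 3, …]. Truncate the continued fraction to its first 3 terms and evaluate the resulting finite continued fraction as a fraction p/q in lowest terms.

29/4

Start with 1.
3 + 1/(1/1) = 3 + 1/1 = 4/1
7 + 1/(4/1) = 7 + 1/4 = 29/4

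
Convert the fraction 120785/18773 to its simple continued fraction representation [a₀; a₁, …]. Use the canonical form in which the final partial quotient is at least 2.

120785 ÷ 18773 → quotient 6, remainder 8147
18773 ÷ 8147 → quotient 2, remainder 2479
8147 ÷ 2479 → quotient 3, remainder 710
2479 ÷ 710 → quotient 3, remainder 349
710 ÷ 349 → quotient 2, remainder 12
349 ÷ 12 → quotient 29, remainder 1
12 ÷ 1 → quotient 12, remainder 0

[6; 2, 3, 3, 2, 29, 12]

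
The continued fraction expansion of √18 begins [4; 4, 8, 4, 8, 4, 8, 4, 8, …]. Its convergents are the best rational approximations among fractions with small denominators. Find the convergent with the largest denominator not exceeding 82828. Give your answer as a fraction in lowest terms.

161564/38081

a_0 = 4: 4/1  (≤ bound)
a_1 = 4: 17/4  (≤ bound)
a_2 = 8: 140/33  (≤ bound)
a_3 = 4: 577/136  (≤ bound)
a_4 = 8: 4756/1121  (≤ bound)
a_5 = 4: 19601/4620  (≤ bound)
a_6 = 8: 161564/38081  (≤ bound)
a_7 = 4: 665857/156944  (> 82828, stop)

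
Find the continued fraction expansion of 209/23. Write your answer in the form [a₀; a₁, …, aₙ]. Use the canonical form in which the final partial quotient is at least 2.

[9; 11, 2]

⌊209/23⌋ = 9, remainder 2
⌊23/2⌋ = 11, remainder 1
⌊2/1⌋ = 2, remainder 0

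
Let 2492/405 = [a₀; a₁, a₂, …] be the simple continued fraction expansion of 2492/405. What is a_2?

1

⌊2492/405⌋ = 6, remainder 62
⌊405/62⌋ = 6, remainder 33
⌊62/33⌋ = 1, remainder 29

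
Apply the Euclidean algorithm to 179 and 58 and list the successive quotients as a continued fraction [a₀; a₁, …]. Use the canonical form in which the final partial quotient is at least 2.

[3; 11, 1, 1, 2]

179 = 3·58 + 5, so a_0 = 3
58 = 11·5 + 3, so a_1 = 11
5 = 1·3 + 2, so a_2 = 1
3 = 1·2 + 1, so a_3 = 1
2 = 2·1 + 0, so a_4 = 2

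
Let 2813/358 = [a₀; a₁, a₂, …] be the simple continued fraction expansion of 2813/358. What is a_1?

Run the Euclidean algorithm, recording each quotient:
⌊2813/358⌋ = 7, remainder 307
⌊358/307⌋ = 1, remainder 51

1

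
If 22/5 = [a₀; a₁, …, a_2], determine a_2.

2

22 ÷ 5 → quotient 4, remainder 2
5 ÷ 2 → quotient 2, remainder 1
2 ÷ 1 → quotient 2, remainder 0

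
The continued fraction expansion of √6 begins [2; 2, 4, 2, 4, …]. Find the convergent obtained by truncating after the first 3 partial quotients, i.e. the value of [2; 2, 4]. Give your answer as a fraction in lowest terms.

Compute successive convergents:
a_0 = 2: 2/1
a_1 = 2: 5/2
a_2 = 4: 22/9

22/9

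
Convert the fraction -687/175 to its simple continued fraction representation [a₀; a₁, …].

[-4; 13, 2, 6]

Run the Euclidean algorithm, recording each quotient:
-687 ÷ 175 → quotient -4, remainder 13
175 ÷ 13 → quotient 13, remainder 6
13 ÷ 6 → quotient 2, remainder 1
6 ÷ 1 → quotient 6, remainder 0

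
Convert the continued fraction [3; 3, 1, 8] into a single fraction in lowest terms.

a_0 = 3: 3/1
a_1 = 3: 10/3
a_2 = 1: 13/4
a_3 = 8: 114/35

114/35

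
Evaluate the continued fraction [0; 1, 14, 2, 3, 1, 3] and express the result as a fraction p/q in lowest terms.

a_0 = 0: 0/1
a_1 = 1: 1/1
a_2 = 14: 14/15
a_3 = 2: 29/31
a_4 = 3: 101/108
a_5 = 1: 130/139
a_6 = 3: 491/525

491/525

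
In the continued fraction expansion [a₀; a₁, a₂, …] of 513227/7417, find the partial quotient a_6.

513227 = 69·7417 + 1454, so a_0 = 69
7417 = 5·1454 + 147, so a_1 = 5
1454 = 9·147 + 131, so a_2 = 9
147 = 1·131 + 16, so a_3 = 1
131 = 8·16 + 3, so a_4 = 8
16 = 5·3 + 1, so a_5 = 5
3 = 3·1 + 0, so a_6 = 3

3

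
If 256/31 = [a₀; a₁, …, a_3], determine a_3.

Apply division with remainder until the remainder is 0:
256 ÷ 31 → quotient 8, remainder 8
31 ÷ 8 → quotient 3, remainder 7
8 ÷ 7 → quotient 1, remainder 1
7 ÷ 1 → quotient 7, remainder 0

7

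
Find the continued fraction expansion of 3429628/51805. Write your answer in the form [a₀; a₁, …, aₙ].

⌊3429628/51805⌋ = 66, remainder 10498
⌊51805/10498⌋ = 4, remainder 9813
⌊10498/9813⌋ = 1, remainder 685
⌊9813/685⌋ = 14, remainder 223
⌊685/223⌋ = 3, remainder 16
⌊223/16⌋ = 13, remainder 15
⌊16/15⌋ = 1, remainder 1
⌊15/1⌋ = 15, remainder 0

[66; 4, 1, 14, 3, 13, 1, 15]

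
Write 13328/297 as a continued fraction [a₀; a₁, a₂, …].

[44; 1, 7, 37]

13328 ÷ 297 → quotient 44, remainder 260
297 ÷ 260 → quotient 1, remainder 37
260 ÷ 37 → quotient 7, remainder 1
37 ÷ 1 → quotient 37, remainder 0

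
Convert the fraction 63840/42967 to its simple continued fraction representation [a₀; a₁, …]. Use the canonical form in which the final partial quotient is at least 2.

Run the Euclidean algorithm, recording each quotient:
⌊63840/42967⌋ = 1, remainder 20873
⌊42967/20873⌋ = 2, remainder 1221
⌊20873/1221⌋ = 17, remainder 116
⌊1221/116⌋ = 10, remainder 61
⌊116/61⌋ = 1, remainder 55
⌊61/55⌋ = 1, remainder 6
⌊55/6⌋ = 9, remainder 1
⌊6/1⌋ = 6, remainder 0

[1; 2, 17, 10, 1, 1, 9, 6]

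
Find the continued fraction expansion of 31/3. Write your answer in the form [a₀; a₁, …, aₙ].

Apply division with remainder until the remainder is 0:
31 ÷ 3 → quotient 10, remainder 1
3 ÷ 1 → quotient 3, remainder 0

[10; 3]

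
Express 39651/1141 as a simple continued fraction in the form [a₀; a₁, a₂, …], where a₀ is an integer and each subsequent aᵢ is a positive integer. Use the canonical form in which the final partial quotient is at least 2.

39651 ÷ 1141 → quotient 34, remainder 857
1141 ÷ 857 → quotient 1, remainder 284
857 ÷ 284 → quotient 3, remainder 5
284 ÷ 5 → quotient 56, remainder 4
5 ÷ 4 → quotient 1, remainder 1
4 ÷ 1 → quotient 4, remainder 0

[34; 1, 3, 56, 1, 4]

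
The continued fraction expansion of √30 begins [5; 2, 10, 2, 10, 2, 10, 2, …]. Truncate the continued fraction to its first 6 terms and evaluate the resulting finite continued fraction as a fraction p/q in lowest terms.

5291/966

Work from the innermost term outward:
Start with 2.
10 + 1/(2/1) = 10 + 1/2 = 21/2
2 + 1/(21/2) = 2 + 2/21 = 44/21
10 + 1/(44/21) = 10 + 21/44 = 461/44
2 + 1/(461/44) = 2 + 44/461 = 966/461
5 + 1/(966/461) = 5 + 461/966 = 5291/966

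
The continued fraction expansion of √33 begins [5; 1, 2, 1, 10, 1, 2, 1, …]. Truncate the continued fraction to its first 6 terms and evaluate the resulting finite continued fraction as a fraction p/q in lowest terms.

Start with 1.
10 + 1/(1/1) = 10 + 1/1 = 11/1
1 + 1/(11/1) = 1 + 1/11 = 12/11
2 + 1/(12/11) = 2 + 11/12 = 35/12
1 + 1/(35/12) = 1 + 12/35 = 47/35
5 + 1/(47/35) = 5 + 35/47 = 270/47

270/47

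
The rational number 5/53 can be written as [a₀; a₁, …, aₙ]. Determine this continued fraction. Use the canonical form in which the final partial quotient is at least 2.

[0; 10, 1, 1, 2]

Run the Euclidean algorithm, recording each quotient:
5 ÷ 53 → quotient 0, remainder 5
53 ÷ 5 → quotient 10, remainder 3
5 ÷ 3 → quotient 1, remainder 2
3 ÷ 2 → quotient 1, remainder 1
2 ÷ 1 → quotient 2, remainder 0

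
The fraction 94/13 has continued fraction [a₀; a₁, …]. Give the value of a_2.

3

94 ÷ 13 → quotient 7, remainder 3
13 ÷ 3 → quotient 4, remainder 1
3 ÷ 1 → quotient 3, remainder 0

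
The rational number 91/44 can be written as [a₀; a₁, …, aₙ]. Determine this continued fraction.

[2; 14, 1, 2]

Apply division with remainder until the remainder is 0:
91 ÷ 44 → quotient 2, remainder 3
44 ÷ 3 → quotient 14, remainder 2
3 ÷ 2 → quotient 1, remainder 1
2 ÷ 1 → quotient 2, remainder 0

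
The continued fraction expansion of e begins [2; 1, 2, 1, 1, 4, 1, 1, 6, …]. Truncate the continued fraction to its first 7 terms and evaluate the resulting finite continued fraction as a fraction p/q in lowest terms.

106/39

a_0 = 2: 2/1
a_1 = 1: 3/1
a_2 = 2: 8/3
a_3 = 1: 11/4
a_4 = 1: 19/7
a_5 = 4: 87/32
a_6 = 1: 106/39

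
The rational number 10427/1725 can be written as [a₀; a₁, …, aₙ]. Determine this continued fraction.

10427 = 6·1725 + 77, so a_0 = 6
1725 = 22·77 + 31, so a_1 = 22
77 = 2·31 + 15, so a_2 = 2
31 = 2·15 + 1, so a_3 = 2
15 = 15·1 + 0, so a_4 = 15

[6; 22, 2, 2, 15]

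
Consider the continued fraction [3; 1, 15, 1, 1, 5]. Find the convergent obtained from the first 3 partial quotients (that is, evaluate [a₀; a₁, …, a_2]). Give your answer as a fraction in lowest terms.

63/16

a_0 = 3: 3/1
a_1 = 1: 4/1
a_2 = 15: 63/16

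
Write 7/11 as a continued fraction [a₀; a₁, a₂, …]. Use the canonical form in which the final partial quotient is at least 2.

7 = 0·11 + 7, so a_0 = 0
11 = 1·7 + 4, so a_1 = 1
7 = 1·4 + 3, so a_2 = 1
4 = 1·3 + 1, so a_3 = 1
3 = 3·1 + 0, so a_4 = 3

[0; 1, 1, 1, 3]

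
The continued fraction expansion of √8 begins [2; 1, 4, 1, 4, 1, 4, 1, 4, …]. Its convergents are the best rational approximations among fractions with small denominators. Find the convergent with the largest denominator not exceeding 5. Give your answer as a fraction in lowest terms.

14/5

List convergents until the denominator exceeds the bound:
a_0 = 2: 2/1  (≤ bound)
a_1 = 1: 3/1  (≤ bound)
a_2 = 4: 14/5  (≤ bound)
a_3 = 1: 17/6  (> 5, stop)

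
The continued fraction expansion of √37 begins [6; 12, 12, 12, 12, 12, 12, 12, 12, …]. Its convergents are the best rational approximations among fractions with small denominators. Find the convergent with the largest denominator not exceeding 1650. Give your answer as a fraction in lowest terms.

882/145

a_0 = 6: 6/1  (≤ bound)
a_1 = 12: 73/12  (≤ bound)
a_2 = 12: 882/145  (≤ bound)
a_3 = 12: 10657/1752  (> 1650, stop)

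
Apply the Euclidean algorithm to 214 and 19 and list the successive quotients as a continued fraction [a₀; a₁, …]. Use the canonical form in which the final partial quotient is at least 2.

⌊214/19⌋ = 11, remainder 5
⌊19/5⌋ = 3, remainder 4
⌊5/4⌋ = 1, remainder 1
⌊4/1⌋ = 4, remainder 0

[11; 3, 1, 4]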